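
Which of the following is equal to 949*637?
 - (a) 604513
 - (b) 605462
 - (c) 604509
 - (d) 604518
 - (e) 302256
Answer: a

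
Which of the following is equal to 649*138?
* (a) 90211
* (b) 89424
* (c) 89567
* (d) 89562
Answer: d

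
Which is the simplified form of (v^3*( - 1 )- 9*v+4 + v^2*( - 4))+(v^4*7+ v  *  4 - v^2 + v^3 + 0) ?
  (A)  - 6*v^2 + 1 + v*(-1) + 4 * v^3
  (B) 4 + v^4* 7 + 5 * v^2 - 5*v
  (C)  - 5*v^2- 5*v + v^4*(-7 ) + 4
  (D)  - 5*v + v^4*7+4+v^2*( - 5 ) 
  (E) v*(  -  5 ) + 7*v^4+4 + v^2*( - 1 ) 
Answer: D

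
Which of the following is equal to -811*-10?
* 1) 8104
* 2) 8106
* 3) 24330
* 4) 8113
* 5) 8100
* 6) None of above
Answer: 6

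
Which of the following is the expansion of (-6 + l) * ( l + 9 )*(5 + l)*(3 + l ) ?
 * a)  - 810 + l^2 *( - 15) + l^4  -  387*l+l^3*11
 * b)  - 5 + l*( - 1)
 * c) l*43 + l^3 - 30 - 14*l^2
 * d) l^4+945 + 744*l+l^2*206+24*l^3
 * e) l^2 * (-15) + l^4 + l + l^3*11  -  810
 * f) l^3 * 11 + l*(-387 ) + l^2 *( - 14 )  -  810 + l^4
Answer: a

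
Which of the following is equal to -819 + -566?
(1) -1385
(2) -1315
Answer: 1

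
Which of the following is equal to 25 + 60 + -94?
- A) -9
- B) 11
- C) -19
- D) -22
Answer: A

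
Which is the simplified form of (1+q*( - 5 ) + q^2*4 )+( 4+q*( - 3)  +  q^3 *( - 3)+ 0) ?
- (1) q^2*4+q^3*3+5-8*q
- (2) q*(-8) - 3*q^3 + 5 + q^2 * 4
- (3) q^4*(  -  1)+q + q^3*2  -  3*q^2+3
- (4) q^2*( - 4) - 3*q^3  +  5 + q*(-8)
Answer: 2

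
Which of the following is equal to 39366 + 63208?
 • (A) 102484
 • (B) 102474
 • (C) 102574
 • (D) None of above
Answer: C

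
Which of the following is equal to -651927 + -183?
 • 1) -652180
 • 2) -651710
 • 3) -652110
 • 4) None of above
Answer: 3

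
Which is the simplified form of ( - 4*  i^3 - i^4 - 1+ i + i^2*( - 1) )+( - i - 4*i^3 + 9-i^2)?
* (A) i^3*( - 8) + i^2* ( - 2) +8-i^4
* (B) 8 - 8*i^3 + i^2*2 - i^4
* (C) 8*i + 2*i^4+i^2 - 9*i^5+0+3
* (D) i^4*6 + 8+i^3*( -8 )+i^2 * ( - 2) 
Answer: A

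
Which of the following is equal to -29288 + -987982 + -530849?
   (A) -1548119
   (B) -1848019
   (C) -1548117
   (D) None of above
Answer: A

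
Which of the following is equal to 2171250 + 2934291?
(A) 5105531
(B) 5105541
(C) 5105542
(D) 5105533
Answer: B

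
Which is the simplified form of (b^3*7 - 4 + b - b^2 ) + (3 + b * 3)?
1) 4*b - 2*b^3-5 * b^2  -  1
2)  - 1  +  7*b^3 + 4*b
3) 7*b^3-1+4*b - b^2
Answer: 3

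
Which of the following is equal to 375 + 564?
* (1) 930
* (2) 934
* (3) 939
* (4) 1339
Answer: 3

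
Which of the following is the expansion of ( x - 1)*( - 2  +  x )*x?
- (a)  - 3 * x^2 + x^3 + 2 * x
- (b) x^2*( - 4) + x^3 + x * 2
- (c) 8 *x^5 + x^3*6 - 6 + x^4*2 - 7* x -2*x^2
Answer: a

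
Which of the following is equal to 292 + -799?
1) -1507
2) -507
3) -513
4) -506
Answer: 2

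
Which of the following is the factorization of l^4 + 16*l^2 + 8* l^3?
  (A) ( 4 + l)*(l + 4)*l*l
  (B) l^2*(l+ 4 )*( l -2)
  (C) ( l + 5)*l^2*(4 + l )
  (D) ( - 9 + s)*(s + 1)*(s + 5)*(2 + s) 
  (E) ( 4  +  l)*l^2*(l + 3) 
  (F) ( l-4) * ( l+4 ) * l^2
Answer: A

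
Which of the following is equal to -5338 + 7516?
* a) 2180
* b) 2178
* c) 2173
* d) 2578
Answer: b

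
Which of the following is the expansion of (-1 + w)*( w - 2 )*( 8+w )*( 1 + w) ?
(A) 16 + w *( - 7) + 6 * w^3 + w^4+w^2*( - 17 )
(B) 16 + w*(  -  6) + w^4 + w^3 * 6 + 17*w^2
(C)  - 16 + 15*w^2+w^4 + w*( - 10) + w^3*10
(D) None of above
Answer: D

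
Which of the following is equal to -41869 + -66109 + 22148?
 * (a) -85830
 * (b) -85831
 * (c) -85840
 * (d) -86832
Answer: a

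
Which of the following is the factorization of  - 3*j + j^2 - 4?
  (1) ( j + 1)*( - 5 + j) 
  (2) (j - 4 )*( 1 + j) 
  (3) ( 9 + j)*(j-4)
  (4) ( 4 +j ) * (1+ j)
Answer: 2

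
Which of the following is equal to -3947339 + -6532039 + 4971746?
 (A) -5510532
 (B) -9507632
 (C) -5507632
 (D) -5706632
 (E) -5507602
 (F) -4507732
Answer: C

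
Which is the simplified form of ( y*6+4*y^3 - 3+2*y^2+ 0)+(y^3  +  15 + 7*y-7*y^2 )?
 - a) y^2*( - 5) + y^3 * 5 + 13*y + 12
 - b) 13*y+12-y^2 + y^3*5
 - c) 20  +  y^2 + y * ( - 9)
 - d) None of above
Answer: a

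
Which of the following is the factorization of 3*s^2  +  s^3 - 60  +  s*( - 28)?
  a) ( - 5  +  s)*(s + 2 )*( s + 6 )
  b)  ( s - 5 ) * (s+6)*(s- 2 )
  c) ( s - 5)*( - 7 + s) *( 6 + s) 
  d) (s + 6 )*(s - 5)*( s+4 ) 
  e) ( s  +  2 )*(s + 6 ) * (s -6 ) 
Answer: a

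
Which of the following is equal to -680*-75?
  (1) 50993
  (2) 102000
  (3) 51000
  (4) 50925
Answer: 3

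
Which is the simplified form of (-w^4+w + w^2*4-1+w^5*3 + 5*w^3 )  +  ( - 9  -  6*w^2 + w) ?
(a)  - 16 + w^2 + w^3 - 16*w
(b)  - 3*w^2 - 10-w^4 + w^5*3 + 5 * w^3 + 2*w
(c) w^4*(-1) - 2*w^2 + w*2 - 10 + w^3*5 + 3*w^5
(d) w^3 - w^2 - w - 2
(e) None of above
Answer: c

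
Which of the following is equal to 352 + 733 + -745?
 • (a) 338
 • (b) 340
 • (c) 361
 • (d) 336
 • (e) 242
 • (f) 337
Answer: b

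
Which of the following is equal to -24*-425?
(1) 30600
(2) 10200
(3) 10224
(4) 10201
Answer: 2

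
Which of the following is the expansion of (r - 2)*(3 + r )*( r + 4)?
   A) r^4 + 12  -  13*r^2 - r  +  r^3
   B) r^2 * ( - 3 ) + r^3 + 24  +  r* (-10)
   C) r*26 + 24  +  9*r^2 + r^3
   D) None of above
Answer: D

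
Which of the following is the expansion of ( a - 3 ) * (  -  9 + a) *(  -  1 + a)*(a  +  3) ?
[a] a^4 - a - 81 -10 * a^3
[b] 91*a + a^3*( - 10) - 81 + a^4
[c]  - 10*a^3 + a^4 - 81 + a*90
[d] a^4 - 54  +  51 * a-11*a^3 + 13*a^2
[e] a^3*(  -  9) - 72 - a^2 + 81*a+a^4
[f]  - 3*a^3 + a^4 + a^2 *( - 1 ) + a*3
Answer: c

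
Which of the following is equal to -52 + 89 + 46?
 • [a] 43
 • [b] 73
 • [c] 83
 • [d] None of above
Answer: c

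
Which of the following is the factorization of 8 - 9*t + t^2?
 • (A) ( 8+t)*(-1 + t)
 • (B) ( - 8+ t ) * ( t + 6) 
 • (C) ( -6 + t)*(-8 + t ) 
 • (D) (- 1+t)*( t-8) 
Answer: D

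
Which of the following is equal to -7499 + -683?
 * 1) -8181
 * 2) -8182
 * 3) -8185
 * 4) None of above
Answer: 2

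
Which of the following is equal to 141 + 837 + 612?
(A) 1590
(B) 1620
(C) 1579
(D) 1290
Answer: A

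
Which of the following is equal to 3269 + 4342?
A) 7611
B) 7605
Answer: A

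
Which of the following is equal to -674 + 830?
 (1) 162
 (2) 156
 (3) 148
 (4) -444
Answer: 2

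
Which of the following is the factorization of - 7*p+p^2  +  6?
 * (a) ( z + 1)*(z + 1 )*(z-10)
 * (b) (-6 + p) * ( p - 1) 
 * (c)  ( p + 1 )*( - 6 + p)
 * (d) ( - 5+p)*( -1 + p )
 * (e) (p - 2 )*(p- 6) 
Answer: b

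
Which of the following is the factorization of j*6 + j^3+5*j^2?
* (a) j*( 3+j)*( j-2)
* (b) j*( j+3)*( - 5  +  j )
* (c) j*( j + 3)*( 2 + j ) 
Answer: c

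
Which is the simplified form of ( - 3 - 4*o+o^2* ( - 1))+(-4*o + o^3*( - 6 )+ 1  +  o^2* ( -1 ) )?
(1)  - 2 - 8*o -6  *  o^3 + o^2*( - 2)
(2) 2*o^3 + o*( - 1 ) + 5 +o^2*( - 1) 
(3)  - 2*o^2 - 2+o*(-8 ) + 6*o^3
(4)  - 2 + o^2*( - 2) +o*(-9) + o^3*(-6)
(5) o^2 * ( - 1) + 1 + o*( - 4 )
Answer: 1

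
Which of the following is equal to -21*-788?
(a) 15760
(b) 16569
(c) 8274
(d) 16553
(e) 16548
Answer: e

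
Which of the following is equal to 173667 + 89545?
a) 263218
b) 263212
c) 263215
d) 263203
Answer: b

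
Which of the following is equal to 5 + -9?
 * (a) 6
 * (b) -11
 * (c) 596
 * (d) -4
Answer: d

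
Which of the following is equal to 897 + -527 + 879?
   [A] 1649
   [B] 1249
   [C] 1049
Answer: B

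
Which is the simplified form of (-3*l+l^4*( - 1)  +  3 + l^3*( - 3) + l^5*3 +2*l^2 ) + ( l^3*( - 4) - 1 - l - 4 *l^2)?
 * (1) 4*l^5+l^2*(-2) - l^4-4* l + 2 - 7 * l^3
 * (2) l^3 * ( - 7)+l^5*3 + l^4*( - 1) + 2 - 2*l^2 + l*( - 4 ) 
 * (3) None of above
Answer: 2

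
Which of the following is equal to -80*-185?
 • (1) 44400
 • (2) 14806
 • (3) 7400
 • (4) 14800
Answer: 4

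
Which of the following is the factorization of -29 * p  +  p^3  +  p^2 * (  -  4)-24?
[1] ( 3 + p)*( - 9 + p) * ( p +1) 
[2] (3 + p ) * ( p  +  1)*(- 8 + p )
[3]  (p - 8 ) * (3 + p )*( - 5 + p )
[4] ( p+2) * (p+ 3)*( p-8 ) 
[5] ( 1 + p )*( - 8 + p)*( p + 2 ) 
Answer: 2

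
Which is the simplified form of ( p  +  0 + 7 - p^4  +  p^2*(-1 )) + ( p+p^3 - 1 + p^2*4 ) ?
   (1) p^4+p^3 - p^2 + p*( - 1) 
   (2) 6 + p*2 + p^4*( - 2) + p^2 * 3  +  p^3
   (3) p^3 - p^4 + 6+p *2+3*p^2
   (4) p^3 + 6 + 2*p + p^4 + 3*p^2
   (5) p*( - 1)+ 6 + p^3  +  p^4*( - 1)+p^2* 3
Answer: 3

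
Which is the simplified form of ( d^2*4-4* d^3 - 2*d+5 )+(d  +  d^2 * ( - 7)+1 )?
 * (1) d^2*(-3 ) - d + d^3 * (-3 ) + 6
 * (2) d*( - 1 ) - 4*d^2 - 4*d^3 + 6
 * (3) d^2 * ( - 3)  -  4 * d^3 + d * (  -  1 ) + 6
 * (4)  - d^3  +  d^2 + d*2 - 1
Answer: 3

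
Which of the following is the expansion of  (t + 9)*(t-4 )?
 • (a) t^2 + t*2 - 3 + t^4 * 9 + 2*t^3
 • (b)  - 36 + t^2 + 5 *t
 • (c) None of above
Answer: b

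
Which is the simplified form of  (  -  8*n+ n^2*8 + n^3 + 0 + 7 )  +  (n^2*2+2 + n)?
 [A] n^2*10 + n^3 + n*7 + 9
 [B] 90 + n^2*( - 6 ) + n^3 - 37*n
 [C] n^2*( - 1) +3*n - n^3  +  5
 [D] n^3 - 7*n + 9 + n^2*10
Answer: D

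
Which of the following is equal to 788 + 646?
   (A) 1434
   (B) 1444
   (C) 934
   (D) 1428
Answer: A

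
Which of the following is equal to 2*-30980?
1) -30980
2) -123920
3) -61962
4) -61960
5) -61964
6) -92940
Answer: 4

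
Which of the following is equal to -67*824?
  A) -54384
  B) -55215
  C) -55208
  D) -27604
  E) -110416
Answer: C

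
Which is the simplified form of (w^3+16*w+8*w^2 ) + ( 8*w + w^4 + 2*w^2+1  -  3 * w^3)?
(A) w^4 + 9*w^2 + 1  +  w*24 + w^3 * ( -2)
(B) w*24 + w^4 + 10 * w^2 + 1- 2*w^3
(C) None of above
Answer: B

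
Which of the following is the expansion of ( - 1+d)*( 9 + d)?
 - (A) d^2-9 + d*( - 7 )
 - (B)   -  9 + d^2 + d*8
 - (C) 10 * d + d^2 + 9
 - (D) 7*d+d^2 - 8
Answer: B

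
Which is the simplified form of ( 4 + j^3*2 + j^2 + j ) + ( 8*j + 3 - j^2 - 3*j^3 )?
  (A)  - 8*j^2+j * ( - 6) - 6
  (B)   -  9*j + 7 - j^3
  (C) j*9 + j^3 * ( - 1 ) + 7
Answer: C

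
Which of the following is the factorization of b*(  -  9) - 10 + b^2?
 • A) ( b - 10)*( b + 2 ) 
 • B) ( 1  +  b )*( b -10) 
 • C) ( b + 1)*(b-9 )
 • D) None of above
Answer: B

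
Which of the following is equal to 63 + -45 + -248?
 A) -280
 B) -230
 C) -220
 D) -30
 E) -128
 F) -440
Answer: B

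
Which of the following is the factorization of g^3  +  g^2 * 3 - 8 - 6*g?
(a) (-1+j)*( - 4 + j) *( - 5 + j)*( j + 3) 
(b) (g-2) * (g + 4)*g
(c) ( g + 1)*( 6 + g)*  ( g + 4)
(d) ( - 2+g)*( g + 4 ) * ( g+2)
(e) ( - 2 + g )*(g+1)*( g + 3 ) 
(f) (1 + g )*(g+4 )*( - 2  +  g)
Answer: f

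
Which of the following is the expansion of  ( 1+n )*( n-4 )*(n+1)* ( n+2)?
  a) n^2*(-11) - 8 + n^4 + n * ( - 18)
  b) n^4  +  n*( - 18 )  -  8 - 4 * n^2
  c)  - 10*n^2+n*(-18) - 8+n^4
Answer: a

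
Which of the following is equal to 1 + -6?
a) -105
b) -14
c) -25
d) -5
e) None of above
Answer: d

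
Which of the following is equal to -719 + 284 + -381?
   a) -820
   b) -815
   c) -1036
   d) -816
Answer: d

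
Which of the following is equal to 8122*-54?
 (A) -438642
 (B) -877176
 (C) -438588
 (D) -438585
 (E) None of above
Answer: C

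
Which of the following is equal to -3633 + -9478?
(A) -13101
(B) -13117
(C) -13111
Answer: C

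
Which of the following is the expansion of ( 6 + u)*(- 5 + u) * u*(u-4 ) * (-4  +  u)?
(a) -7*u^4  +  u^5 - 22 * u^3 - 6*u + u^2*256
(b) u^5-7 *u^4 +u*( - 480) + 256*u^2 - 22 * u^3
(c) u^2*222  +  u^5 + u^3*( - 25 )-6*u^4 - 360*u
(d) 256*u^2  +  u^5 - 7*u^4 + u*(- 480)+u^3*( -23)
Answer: b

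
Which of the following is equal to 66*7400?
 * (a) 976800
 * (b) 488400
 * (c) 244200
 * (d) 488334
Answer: b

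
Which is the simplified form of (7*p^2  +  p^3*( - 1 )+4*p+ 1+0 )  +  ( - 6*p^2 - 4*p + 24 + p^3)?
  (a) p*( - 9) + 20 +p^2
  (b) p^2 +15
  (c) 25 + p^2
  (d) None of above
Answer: c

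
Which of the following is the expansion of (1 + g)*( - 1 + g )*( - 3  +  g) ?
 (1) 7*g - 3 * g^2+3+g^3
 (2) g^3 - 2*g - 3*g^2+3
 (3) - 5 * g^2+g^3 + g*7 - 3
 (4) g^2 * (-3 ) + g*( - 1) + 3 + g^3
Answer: 4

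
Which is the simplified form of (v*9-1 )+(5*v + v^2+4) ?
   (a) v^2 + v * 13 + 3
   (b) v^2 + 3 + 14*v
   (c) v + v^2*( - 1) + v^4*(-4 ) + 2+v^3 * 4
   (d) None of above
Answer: b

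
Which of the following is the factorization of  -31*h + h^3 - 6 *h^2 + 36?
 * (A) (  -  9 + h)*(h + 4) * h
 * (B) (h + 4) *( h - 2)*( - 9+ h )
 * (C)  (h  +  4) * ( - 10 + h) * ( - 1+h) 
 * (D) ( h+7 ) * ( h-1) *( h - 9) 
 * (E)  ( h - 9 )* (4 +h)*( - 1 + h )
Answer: E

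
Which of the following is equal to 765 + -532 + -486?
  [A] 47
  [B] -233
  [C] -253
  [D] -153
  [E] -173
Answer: C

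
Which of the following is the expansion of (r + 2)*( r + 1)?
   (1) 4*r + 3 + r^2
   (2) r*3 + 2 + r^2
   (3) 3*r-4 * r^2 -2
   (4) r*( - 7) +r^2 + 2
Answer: 2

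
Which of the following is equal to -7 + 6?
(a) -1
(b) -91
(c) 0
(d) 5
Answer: a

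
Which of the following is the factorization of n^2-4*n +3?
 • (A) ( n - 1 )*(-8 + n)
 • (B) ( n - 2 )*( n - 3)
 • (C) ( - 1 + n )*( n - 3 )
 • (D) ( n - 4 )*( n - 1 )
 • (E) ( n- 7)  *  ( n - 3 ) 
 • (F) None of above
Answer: C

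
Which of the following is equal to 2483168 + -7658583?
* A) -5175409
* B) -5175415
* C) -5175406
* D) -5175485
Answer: B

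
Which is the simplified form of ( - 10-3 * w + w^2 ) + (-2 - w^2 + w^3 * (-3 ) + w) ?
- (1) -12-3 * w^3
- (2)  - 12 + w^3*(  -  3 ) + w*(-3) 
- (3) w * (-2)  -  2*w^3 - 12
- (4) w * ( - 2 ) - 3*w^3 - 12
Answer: 4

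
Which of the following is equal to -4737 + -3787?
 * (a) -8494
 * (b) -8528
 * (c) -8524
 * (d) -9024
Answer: c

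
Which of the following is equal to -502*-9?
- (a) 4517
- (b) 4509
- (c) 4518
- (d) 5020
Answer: c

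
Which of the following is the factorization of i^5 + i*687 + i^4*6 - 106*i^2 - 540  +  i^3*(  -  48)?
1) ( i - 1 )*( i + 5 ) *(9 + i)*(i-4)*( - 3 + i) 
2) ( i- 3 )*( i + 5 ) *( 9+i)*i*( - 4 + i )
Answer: 1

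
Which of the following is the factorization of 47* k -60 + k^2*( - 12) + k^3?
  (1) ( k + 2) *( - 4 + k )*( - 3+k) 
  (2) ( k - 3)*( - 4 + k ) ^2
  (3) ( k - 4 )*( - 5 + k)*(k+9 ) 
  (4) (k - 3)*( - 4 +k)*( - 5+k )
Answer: 4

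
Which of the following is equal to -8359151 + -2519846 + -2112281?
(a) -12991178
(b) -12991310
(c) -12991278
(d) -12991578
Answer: c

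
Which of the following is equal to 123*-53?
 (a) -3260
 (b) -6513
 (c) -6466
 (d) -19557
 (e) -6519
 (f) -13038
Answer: e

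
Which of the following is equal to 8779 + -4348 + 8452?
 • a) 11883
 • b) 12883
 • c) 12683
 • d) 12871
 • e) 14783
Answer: b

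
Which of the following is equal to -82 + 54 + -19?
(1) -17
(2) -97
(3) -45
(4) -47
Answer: 4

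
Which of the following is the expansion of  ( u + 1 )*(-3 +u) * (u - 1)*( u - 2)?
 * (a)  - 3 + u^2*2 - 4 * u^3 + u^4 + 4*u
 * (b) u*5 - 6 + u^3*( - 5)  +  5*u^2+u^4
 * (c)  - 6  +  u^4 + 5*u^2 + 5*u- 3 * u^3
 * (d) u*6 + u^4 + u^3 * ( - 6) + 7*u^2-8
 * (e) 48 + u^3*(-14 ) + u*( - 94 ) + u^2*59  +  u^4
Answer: b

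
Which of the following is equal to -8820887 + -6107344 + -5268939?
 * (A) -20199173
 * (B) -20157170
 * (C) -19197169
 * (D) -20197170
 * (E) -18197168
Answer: D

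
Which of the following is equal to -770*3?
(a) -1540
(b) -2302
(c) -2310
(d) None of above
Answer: c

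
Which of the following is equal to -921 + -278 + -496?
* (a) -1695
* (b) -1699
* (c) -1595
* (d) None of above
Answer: a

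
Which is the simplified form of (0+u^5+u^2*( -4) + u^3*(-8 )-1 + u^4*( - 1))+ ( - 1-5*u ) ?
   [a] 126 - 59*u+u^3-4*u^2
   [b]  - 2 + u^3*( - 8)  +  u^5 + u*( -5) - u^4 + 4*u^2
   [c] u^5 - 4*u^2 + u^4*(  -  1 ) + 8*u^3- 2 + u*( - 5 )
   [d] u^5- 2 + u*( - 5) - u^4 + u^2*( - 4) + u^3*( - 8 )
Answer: d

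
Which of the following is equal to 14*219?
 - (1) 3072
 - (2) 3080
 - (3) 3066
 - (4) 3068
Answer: 3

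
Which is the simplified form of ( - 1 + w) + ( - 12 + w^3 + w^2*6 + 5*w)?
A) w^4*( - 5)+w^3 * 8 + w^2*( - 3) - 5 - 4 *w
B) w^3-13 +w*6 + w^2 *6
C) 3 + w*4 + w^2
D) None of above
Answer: B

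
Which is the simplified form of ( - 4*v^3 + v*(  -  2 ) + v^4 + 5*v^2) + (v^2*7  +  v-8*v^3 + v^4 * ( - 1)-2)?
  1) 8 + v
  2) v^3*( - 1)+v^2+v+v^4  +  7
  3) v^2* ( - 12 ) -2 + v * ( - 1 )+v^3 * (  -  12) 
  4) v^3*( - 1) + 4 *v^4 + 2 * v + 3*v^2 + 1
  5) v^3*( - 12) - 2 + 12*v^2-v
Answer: 5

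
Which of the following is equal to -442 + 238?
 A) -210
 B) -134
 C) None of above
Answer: C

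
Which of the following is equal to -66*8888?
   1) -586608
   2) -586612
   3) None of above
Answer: 1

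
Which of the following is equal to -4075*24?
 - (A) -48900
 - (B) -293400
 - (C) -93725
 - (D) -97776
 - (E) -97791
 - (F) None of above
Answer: F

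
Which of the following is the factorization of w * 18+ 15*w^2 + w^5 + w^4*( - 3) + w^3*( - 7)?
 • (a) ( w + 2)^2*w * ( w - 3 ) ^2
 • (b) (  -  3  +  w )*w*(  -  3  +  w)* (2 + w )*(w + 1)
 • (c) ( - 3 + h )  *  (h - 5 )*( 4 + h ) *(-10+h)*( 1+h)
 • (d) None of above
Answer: b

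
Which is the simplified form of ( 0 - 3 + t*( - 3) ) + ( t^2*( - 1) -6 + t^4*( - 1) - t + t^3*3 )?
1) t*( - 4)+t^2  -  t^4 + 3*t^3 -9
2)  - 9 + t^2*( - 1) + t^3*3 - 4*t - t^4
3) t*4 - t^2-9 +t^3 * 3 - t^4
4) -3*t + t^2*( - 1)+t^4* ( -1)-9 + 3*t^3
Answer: 2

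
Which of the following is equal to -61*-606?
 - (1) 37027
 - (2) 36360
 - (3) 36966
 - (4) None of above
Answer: 3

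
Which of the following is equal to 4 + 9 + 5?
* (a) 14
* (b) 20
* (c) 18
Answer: c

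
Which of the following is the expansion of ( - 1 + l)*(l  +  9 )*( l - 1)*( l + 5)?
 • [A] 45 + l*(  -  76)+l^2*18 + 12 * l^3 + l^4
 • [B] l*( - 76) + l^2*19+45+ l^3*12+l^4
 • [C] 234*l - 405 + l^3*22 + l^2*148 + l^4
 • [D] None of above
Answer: A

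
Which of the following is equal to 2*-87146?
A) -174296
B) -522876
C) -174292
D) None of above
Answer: C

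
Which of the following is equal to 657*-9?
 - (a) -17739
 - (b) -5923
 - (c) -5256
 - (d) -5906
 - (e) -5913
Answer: e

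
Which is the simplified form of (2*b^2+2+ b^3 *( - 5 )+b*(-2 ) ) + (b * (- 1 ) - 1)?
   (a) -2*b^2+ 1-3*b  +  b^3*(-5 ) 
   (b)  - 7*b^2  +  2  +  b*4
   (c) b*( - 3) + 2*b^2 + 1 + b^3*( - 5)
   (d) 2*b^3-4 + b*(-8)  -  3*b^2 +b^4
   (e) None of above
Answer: c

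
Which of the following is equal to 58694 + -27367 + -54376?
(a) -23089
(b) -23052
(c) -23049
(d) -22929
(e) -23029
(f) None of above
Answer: c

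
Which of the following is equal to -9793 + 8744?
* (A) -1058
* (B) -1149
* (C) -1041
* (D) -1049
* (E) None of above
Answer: D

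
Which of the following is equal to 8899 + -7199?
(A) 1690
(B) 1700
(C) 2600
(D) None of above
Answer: B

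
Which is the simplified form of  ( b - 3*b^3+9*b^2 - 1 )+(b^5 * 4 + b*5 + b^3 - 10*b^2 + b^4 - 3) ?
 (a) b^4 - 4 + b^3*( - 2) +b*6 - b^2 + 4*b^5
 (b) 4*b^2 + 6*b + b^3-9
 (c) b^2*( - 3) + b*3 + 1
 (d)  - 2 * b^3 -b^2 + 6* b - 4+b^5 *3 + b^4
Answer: a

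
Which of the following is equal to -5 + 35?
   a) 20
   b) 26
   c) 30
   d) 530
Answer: c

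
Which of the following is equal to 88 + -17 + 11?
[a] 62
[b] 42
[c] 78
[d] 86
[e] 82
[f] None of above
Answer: e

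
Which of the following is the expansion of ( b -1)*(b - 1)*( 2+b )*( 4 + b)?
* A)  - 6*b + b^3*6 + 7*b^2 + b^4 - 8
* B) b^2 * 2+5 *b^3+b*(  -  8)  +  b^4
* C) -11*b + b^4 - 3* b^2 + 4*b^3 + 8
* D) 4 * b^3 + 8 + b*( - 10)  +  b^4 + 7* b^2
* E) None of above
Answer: E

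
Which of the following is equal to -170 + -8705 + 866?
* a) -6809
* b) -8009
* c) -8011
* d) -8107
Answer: b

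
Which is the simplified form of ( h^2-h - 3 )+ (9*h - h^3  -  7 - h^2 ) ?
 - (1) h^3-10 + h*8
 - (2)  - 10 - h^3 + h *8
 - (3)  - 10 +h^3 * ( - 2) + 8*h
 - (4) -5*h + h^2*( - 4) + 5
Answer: 2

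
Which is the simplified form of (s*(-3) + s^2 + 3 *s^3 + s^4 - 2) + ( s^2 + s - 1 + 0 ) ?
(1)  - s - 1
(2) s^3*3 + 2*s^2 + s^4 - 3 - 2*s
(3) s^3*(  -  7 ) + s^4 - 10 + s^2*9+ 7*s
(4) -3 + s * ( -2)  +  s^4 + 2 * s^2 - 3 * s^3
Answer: 2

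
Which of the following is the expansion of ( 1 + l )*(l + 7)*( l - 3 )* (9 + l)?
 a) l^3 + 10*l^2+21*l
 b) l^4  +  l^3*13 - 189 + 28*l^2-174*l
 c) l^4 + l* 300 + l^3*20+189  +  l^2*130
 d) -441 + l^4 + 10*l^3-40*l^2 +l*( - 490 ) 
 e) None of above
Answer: e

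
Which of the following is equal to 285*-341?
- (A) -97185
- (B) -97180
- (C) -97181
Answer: A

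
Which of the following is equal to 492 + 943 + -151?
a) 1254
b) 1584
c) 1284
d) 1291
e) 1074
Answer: c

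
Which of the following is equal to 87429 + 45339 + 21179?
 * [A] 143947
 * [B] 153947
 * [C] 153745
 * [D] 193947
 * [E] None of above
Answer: B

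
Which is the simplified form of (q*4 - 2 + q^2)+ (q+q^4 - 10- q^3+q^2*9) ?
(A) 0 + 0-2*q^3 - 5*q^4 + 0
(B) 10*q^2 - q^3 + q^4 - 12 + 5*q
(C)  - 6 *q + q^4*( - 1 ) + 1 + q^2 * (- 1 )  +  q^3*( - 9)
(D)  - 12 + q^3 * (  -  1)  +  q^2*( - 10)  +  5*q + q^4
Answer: B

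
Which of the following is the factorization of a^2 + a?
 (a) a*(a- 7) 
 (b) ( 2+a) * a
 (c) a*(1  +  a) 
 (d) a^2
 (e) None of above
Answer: c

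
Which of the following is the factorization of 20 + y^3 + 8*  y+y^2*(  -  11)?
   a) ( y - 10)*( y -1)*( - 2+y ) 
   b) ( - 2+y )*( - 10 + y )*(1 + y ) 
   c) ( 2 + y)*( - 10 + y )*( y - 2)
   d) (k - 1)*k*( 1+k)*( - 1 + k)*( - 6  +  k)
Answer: b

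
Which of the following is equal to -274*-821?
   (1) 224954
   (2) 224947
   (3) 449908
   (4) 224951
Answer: 1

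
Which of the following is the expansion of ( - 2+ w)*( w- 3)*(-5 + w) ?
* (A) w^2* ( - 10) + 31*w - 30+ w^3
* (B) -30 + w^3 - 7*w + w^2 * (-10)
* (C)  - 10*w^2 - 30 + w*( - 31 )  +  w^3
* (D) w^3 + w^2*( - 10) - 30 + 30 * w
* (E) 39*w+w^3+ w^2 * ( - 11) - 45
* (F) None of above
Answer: A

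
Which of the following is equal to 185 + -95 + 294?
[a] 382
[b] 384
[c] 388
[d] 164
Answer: b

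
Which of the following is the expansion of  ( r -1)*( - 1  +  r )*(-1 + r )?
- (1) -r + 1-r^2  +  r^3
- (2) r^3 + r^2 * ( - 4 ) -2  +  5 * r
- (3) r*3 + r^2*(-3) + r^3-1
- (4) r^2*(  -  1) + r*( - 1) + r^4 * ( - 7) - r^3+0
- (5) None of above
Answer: 3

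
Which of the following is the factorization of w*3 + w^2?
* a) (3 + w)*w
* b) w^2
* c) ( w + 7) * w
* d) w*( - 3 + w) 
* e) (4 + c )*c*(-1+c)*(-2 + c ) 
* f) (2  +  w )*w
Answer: a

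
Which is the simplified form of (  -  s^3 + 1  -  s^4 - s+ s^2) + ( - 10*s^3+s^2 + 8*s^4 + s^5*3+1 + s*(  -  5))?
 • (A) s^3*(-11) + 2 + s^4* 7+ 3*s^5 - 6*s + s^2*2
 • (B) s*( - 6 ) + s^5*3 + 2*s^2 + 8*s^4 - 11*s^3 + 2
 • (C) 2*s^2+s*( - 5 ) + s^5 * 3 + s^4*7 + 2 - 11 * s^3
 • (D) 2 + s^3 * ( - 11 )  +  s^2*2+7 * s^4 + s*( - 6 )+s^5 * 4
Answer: A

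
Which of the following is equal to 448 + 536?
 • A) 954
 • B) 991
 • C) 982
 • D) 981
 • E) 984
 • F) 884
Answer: E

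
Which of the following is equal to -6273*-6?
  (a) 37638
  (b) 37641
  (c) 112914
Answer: a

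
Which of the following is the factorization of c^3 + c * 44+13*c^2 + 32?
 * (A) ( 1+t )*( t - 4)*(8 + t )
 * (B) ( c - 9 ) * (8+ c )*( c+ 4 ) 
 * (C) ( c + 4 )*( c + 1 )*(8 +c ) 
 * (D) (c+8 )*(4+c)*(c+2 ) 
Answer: C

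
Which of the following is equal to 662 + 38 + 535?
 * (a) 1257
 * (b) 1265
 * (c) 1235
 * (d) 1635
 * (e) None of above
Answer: c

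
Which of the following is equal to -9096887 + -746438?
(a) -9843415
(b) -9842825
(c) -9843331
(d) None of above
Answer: d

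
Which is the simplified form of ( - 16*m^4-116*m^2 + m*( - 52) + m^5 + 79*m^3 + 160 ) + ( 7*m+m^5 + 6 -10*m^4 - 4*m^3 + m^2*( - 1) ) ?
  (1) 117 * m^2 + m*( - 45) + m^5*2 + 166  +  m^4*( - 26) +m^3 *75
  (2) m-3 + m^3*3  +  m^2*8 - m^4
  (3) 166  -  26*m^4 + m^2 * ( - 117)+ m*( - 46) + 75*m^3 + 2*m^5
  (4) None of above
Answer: 4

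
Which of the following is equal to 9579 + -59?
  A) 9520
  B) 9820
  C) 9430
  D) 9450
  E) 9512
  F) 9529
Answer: A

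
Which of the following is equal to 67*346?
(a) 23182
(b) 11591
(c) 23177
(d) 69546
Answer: a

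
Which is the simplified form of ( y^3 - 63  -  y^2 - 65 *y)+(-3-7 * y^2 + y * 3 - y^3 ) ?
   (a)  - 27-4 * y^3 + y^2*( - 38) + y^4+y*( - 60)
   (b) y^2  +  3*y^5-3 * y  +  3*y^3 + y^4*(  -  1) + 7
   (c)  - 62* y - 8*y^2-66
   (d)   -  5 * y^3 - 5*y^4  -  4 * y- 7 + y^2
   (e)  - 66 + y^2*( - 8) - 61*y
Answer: c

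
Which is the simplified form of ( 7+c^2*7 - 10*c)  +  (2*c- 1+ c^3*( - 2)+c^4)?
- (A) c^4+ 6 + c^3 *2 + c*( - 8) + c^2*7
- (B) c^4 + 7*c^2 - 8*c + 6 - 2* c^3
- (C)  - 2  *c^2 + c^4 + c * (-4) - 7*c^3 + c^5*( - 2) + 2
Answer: B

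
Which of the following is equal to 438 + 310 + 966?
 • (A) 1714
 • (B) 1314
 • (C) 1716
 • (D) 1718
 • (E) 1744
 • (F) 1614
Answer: A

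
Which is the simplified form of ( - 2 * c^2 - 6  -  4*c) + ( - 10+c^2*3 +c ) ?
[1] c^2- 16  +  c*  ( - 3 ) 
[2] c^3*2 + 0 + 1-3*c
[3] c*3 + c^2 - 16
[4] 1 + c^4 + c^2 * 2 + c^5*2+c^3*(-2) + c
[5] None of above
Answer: 1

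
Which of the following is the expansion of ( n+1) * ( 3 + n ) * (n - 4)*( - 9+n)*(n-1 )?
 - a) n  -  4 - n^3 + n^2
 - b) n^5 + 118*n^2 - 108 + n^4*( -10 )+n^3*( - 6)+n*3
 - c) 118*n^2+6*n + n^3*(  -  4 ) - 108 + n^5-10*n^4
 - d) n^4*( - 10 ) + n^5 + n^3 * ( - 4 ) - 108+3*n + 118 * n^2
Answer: d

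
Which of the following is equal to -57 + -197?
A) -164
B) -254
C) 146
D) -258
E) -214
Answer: B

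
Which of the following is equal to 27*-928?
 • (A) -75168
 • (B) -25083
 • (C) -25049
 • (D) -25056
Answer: D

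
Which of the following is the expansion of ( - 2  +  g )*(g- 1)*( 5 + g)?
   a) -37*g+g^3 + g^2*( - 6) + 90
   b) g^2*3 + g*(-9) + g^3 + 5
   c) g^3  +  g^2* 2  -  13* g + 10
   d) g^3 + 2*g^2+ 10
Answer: c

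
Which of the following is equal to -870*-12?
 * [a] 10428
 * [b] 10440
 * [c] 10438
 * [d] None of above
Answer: b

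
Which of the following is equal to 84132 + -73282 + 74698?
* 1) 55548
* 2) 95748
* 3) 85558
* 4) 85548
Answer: 4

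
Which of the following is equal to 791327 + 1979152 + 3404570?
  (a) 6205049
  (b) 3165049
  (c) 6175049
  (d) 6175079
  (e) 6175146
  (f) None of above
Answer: c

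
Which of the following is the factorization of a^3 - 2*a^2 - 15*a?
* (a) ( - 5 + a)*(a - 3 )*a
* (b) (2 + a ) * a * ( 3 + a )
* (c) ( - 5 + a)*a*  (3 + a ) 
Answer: c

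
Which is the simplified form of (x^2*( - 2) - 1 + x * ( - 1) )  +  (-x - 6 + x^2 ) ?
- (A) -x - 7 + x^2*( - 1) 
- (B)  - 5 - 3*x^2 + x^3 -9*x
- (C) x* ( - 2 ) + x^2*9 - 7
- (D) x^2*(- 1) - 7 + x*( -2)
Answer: D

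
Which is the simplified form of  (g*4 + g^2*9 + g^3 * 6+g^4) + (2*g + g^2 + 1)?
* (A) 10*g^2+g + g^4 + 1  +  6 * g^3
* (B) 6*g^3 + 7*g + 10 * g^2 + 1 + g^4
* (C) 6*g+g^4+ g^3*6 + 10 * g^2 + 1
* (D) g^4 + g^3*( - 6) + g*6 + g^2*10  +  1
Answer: C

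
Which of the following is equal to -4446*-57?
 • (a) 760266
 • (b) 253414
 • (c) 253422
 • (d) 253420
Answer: c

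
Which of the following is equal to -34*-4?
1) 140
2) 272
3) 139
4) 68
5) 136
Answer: 5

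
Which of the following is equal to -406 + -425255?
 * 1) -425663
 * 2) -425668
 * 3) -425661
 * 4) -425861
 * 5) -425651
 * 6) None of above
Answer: 3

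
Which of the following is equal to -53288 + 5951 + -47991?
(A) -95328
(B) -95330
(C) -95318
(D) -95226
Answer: A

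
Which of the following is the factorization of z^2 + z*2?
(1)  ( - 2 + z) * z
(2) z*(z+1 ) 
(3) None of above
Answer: 3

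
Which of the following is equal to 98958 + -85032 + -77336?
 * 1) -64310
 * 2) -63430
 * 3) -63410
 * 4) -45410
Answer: 3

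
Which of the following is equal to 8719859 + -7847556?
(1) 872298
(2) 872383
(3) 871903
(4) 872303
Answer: 4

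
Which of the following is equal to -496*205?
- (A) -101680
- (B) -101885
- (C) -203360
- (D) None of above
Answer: A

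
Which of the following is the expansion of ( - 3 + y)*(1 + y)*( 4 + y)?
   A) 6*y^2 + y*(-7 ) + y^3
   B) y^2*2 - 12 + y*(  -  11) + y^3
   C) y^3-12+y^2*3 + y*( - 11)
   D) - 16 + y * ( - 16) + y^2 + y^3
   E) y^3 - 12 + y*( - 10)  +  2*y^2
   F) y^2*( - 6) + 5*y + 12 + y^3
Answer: B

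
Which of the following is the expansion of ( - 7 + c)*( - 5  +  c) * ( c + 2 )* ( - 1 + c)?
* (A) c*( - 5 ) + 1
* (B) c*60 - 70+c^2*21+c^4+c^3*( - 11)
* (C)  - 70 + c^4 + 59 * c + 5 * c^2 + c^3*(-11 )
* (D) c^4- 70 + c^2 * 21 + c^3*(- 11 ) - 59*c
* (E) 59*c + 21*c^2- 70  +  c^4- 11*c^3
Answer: E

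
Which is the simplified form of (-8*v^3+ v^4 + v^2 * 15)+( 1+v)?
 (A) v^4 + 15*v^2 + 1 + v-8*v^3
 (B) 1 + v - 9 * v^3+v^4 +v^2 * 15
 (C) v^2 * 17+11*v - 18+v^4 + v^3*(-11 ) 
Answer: A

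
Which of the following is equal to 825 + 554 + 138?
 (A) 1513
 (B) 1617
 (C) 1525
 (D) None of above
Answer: D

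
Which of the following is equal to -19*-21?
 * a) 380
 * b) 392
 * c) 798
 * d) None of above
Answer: d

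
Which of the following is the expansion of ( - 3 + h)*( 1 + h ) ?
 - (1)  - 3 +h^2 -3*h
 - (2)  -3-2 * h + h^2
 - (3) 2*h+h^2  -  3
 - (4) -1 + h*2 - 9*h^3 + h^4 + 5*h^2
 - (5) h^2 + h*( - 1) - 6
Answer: 2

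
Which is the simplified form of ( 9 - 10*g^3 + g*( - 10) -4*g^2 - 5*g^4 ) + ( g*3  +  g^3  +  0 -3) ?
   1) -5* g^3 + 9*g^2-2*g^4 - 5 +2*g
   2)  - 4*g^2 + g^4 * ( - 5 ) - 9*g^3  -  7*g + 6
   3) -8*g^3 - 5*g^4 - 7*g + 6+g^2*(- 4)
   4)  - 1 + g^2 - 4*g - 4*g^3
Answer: 2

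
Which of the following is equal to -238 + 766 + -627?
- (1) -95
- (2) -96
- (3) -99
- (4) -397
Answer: 3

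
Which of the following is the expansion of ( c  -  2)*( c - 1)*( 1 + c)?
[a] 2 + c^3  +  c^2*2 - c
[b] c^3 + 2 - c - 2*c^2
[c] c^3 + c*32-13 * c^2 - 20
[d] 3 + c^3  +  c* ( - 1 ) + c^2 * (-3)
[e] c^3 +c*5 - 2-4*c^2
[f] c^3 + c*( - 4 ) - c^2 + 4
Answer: b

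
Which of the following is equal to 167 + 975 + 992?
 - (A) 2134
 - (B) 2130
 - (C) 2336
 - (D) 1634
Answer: A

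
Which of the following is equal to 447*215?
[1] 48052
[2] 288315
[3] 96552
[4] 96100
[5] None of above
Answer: 5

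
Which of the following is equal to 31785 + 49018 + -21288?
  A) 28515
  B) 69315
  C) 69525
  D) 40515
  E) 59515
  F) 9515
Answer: E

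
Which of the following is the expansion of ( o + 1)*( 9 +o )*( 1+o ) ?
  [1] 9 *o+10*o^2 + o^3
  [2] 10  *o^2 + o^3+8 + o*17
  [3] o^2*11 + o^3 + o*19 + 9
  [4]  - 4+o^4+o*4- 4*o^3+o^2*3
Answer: 3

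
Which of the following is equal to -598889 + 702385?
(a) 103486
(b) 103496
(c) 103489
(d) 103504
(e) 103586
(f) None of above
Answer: b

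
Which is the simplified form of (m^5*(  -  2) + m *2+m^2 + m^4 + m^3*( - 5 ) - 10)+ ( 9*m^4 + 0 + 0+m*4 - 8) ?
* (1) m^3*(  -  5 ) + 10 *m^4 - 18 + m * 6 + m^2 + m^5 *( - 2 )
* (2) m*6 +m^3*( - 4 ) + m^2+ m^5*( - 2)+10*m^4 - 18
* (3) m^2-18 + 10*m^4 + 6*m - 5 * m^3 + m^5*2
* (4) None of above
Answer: 1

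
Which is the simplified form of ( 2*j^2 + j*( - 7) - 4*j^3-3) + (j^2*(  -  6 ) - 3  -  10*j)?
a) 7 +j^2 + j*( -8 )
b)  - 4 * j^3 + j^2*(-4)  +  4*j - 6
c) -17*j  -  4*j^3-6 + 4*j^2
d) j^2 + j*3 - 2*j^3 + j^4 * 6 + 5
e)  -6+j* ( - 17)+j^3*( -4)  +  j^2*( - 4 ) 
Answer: e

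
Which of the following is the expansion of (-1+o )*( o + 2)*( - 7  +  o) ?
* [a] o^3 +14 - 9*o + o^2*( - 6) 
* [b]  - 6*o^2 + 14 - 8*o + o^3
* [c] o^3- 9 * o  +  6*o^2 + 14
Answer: a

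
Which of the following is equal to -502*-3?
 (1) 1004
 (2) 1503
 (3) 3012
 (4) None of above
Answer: 4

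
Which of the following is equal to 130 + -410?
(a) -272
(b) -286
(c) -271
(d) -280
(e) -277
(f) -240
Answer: d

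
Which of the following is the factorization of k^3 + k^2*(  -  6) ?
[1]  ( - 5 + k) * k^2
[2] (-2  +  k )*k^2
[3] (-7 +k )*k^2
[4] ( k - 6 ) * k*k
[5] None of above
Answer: 4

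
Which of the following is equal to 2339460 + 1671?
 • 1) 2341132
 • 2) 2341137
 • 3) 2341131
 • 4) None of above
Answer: 3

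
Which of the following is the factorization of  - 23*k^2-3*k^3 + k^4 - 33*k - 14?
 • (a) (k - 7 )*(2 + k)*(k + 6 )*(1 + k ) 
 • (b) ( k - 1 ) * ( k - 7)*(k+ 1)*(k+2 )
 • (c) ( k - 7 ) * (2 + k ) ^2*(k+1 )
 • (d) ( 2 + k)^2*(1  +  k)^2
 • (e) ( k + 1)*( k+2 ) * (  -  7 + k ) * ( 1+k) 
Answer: e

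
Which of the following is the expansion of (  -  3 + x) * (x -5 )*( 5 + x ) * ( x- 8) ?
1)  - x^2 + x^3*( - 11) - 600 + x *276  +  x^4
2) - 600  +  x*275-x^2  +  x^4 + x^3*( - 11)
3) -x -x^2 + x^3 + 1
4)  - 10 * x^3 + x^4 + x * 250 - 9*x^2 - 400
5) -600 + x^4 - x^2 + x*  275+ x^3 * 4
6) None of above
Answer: 2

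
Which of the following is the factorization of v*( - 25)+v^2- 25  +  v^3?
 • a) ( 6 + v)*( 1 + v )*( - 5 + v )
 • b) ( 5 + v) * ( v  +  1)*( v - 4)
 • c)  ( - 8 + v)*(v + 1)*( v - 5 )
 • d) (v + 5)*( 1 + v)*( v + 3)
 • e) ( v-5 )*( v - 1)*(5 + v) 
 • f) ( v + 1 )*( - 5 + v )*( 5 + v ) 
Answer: f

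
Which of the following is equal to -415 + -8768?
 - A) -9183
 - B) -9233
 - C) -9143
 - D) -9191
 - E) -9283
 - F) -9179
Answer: A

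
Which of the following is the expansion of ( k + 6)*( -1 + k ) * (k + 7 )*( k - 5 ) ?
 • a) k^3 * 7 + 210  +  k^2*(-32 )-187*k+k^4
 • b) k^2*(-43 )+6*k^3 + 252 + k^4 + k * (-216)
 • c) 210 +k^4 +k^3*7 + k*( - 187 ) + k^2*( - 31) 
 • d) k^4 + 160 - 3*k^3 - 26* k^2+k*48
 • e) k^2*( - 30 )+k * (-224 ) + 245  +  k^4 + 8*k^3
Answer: c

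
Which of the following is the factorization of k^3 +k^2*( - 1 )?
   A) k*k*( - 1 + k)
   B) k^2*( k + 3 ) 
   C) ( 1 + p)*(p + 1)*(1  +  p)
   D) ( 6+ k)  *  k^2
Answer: A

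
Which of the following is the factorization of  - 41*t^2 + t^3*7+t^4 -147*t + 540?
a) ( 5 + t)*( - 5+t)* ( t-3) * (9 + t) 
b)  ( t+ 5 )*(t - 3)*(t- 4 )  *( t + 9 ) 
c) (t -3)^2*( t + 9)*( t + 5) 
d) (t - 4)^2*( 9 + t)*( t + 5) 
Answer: b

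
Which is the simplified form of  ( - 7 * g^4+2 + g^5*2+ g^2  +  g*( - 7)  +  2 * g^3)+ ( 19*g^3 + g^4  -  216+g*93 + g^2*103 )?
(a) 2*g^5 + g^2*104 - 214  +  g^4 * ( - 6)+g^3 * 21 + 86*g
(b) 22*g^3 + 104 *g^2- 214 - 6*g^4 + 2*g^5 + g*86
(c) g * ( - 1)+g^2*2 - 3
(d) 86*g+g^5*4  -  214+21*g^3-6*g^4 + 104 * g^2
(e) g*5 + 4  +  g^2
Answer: a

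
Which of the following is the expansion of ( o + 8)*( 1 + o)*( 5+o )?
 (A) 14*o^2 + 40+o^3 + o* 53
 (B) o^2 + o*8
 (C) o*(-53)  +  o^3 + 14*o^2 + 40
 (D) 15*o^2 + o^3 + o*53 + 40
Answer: A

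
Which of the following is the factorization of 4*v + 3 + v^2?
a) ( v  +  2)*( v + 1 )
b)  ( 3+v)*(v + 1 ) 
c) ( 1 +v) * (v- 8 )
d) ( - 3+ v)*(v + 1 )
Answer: b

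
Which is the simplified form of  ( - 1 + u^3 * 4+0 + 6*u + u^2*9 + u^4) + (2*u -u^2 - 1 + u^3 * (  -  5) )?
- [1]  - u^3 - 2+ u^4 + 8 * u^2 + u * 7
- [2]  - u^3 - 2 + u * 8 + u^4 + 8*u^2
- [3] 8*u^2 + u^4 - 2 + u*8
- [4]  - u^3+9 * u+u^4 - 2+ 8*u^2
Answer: 2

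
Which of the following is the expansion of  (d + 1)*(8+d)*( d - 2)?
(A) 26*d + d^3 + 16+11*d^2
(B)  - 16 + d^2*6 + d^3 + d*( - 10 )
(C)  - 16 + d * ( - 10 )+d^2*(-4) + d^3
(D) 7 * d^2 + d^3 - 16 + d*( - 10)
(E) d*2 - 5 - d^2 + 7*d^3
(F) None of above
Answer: D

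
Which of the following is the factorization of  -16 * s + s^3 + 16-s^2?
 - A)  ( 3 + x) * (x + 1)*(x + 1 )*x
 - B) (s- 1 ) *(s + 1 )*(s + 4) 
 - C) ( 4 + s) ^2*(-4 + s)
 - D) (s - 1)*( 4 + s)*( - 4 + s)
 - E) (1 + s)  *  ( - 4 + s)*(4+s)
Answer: D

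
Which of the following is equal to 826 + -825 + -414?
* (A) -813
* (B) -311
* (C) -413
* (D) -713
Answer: C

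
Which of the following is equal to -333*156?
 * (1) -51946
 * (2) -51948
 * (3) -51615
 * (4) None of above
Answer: 2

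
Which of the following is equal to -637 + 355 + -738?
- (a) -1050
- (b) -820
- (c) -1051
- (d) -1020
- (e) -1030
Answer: d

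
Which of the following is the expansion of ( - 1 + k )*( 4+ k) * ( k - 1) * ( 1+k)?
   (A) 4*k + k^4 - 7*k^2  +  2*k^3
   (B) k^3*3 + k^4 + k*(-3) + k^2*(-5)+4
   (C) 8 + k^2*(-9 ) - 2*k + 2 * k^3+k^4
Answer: B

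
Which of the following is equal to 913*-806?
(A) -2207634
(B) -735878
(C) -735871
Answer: B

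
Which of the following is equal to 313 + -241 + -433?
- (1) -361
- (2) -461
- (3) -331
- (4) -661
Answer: 1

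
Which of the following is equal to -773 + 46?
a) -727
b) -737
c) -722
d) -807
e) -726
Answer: a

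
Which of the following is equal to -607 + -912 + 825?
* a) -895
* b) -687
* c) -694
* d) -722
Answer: c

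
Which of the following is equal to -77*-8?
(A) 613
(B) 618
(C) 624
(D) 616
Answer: D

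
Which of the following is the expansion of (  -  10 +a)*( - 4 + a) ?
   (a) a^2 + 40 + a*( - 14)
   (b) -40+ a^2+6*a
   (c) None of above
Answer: a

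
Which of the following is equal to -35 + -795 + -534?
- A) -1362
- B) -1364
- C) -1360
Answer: B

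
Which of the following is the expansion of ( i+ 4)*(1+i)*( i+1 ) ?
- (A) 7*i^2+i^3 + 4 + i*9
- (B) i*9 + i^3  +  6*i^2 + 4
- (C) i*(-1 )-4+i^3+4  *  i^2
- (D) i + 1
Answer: B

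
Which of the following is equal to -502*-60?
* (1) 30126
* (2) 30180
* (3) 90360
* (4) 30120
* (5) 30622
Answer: 4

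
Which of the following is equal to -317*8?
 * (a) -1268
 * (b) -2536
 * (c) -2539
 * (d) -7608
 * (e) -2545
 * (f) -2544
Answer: b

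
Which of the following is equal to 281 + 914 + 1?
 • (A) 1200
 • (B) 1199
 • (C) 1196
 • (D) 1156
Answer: C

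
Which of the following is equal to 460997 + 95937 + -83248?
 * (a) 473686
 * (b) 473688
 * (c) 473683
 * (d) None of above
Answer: a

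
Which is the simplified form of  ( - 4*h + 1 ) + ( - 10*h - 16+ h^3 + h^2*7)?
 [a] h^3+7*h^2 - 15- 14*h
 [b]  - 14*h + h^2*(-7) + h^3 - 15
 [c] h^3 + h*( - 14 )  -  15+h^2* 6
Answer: a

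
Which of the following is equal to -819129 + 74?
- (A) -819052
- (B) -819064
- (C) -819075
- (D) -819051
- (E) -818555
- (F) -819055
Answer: F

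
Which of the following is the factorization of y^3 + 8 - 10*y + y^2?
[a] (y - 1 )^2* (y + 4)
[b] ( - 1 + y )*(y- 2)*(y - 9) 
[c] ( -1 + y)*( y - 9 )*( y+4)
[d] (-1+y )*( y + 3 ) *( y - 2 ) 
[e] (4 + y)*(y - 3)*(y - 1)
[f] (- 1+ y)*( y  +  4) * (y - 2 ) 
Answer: f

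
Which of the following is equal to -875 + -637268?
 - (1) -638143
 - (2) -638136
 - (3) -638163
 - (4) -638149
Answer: 1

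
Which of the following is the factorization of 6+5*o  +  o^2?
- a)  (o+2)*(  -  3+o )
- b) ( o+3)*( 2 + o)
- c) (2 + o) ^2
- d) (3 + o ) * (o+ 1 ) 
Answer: b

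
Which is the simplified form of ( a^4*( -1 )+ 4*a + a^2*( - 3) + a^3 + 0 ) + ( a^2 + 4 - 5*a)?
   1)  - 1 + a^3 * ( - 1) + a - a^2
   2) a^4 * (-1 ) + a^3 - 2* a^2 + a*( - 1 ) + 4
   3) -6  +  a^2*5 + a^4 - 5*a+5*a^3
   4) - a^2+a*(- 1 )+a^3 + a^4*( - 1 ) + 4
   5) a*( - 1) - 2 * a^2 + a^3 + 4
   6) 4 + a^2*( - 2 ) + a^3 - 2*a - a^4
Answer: 2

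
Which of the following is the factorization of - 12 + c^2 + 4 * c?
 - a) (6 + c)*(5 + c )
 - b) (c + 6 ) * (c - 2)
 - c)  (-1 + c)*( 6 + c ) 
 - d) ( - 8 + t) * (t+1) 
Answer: b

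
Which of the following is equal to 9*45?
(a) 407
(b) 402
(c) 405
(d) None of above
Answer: c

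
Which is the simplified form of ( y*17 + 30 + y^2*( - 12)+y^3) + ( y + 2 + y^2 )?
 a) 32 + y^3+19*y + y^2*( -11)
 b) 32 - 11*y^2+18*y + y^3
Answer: b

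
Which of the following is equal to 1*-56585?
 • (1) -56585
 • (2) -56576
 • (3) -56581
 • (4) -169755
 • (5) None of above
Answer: 1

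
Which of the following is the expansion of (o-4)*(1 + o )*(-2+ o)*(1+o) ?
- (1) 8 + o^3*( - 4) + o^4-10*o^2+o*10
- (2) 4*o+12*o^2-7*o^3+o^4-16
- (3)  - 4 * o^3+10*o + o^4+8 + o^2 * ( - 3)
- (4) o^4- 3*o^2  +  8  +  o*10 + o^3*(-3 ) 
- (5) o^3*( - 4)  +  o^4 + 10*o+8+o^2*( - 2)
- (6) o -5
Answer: 3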